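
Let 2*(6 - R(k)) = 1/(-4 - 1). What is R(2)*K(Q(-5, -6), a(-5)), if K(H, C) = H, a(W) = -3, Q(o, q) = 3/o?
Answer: -183/50 ≈ -3.6600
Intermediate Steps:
R(k) = 61/10 (R(k) = 6 - 1/(2*(-4 - 1)) = 6 - ½/(-5) = 6 - ½*(-⅕) = 6 + ⅒ = 61/10)
R(2)*K(Q(-5, -6), a(-5)) = 61*(3/(-5))/10 = 61*(3*(-⅕))/10 = (61/10)*(-⅗) = -183/50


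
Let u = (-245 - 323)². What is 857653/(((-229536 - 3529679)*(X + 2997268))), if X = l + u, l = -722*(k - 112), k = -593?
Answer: -857653/14393665831930 ≈ -5.9585e-8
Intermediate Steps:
l = 509010 (l = -722*(-593 - 112) = -722*(-705) = 509010)
u = 322624 (u = (-568)² = 322624)
X = 831634 (X = 509010 + 322624 = 831634)
857653/(((-229536 - 3529679)*(X + 2997268))) = 857653/(((-229536 - 3529679)*(831634 + 2997268))) = 857653/((-3759215*3828902)) = 857653/(-14393665831930) = 857653*(-1/14393665831930) = -857653/14393665831930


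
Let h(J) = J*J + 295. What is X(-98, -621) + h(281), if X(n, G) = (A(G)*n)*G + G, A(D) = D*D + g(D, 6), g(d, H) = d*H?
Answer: 23242661705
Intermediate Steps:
g(d, H) = H*d
A(D) = D² + 6*D (A(D) = D*D + 6*D = D² + 6*D)
h(J) = 295 + J² (h(J) = J² + 295 = 295 + J²)
X(n, G) = G + n*G²*(6 + G) (X(n, G) = ((G*(6 + G))*n)*G + G = (G*n*(6 + G))*G + G = n*G²*(6 + G) + G = G + n*G²*(6 + G))
X(-98, -621) + h(281) = -621*(1 - 621*(-98)*(6 - 621)) + (295 + 281²) = -621*(1 - 621*(-98)*(-615)) + (295 + 78961) = -621*(1 - 37427670) + 79256 = -621*(-37427669) + 79256 = 23242582449 + 79256 = 23242661705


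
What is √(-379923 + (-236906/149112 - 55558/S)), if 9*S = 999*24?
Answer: I*√8923698288121478/153254 ≈ 616.4*I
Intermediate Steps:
S = 2664 (S = (999*24)/9 = (⅑)*23976 = 2664)
√(-379923 + (-236906/149112 - 55558/S)) = √(-379923 + (-236906/149112 - 55558/2664)) = √(-379923 + (-236906*1/149112 - 55558*1/2664)) = √(-379923 + (-118453/74556 - 27779/1332)) = √(-379923 - 3439615/153254) = √(-58228159057/153254) = I*√8923698288121478/153254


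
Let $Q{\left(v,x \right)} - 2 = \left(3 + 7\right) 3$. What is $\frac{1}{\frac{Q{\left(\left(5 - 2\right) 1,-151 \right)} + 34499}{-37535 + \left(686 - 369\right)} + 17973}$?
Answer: $\frac{37218}{668884583} \approx 5.5642 \cdot 10^{-5}$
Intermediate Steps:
$Q{\left(v,x \right)} = 32$ ($Q{\left(v,x \right)} = 2 + \left(3 + 7\right) 3 = 2 + 10 \cdot 3 = 2 + 30 = 32$)
$\frac{1}{\frac{Q{\left(\left(5 - 2\right) 1,-151 \right)} + 34499}{-37535 + \left(686 - 369\right)} + 17973} = \frac{1}{\frac{32 + 34499}{-37535 + \left(686 - 369\right)} + 17973} = \frac{1}{\frac{34531}{-37535 + 317} + 17973} = \frac{1}{\frac{34531}{-37218} + 17973} = \frac{1}{34531 \left(- \frac{1}{37218}\right) + 17973} = \frac{1}{- \frac{34531}{37218} + 17973} = \frac{1}{\frac{668884583}{37218}} = \frac{37218}{668884583}$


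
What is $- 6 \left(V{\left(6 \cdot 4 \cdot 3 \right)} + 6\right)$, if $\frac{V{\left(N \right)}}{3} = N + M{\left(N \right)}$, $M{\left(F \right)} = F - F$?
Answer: $-1332$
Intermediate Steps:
$M{\left(F \right)} = 0$
$V{\left(N \right)} = 3 N$ ($V{\left(N \right)} = 3 \left(N + 0\right) = 3 N$)
$- 6 \left(V{\left(6 \cdot 4 \cdot 3 \right)} + 6\right) = - 6 \left(3 \cdot 6 \cdot 4 \cdot 3 + 6\right) = - 6 \left(3 \cdot 24 \cdot 3 + 6\right) = - 6 \left(3 \cdot 72 + 6\right) = - 6 \left(216 + 6\right) = \left(-6\right) 222 = -1332$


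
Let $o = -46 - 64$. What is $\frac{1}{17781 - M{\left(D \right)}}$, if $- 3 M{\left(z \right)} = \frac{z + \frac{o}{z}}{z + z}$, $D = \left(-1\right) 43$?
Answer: $\frac{11094}{197264153} \approx 5.6239 \cdot 10^{-5}$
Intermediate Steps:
$D = -43$
$o = -110$
$M{\left(z \right)} = - \frac{z - \frac{110}{z}}{6 z}$ ($M{\left(z \right)} = - \frac{\left(z - \frac{110}{z}\right) \frac{1}{z + z}}{3} = - \frac{\left(z - \frac{110}{z}\right) \frac{1}{2 z}}{3} = - \frac{\frac{1}{2} \frac{1}{z} \left(z - \frac{110}{z}\right)}{3} = - \frac{z - \frac{110}{z}}{6 z}$)
$\frac{1}{17781 - M{\left(D \right)}} = \frac{1}{17781 - \frac{110 - \left(-43\right)^{2}}{6 \cdot 1849}} = \frac{1}{17781 - \frac{1}{6} \cdot \frac{1}{1849} \left(110 - 1849\right)} = \frac{1}{17781 - \frac{1}{6} \cdot \frac{1}{1849} \left(-1739\right)} = \frac{1}{17781 - - \frac{1739}{11094}} = \frac{1}{17781 + \frac{1739}{11094}} = \frac{1}{\frac{197264153}{11094}} = \frac{11094}{197264153}$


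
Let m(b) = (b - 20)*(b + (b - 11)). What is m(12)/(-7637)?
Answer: 104/7637 ≈ 0.013618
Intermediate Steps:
m(b) = (-20 + b)*(-11 + 2*b) (m(b) = (-20 + b)*(b + (-11 + b)) = (-20 + b)*(-11 + 2*b))
m(12)/(-7637) = (220 - 51*12 + 2*12²)/(-7637) = (220 - 612 + 2*144)*(-1/7637) = (220 - 612 + 288)*(-1/7637) = -104*(-1/7637) = 104/7637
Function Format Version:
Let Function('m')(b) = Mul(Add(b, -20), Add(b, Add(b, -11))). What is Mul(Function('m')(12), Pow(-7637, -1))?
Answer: Rational(104, 7637) ≈ 0.013618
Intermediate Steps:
Function('m')(b) = Mul(Add(-20, b), Add(-11, Mul(2, b))) (Function('m')(b) = Mul(Add(-20, b), Add(b, Add(-11, b))) = Mul(Add(-20, b), Add(-11, Mul(2, b))))
Mul(Function('m')(12), Pow(-7637, -1)) = Mul(Add(220, Mul(-51, 12), Mul(2, Pow(12, 2))), Pow(-7637, -1)) = Mul(Add(220, -612, Mul(2, 144)), Rational(-1, 7637)) = Mul(Add(220, -612, 288), Rational(-1, 7637)) = Mul(-104, Rational(-1, 7637)) = Rational(104, 7637)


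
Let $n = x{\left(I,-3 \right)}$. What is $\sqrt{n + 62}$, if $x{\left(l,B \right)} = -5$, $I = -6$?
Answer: $\sqrt{57} \approx 7.5498$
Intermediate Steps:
$n = -5$
$\sqrt{n + 62} = \sqrt{-5 + 62} = \sqrt{57}$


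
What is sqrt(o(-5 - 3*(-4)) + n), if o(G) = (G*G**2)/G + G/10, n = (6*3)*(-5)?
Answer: I*sqrt(4030)/10 ≈ 6.3482*I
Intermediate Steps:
n = -90 (n = 18*(-5) = -90)
o(G) = G**2 + G/10 (o(G) = G**3/G + G*(1/10) = G**2 + G/10)
sqrt(o(-5 - 3*(-4)) + n) = sqrt((-5 - 3*(-4))*(1/10 + (-5 - 3*(-4))) - 90) = sqrt((-5 + 12)*(1/10 + (-5 + 12)) - 90) = sqrt(7*(1/10 + 7) - 90) = sqrt(7*(71/10) - 90) = sqrt(497/10 - 90) = sqrt(-403/10) = I*sqrt(4030)/10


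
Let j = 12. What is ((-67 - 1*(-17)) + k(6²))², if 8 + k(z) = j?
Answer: 2116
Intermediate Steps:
k(z) = 4 (k(z) = -8 + 12 = 4)
((-67 - 1*(-17)) + k(6²))² = ((-67 - 1*(-17)) + 4)² = ((-67 + 17) + 4)² = (-50 + 4)² = (-46)² = 2116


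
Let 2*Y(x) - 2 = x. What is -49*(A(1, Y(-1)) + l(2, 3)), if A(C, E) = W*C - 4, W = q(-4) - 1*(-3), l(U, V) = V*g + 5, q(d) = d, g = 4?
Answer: -588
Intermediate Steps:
Y(x) = 1 + x/2
l(U, V) = 5 + 4*V (l(U, V) = V*4 + 5 = 4*V + 5 = 5 + 4*V)
W = -1 (W = -4 - 1*(-3) = -4 + 3 = -1)
A(C, E) = -4 - C (A(C, E) = -C - 4 = -4 - C)
-49*(A(1, Y(-1)) + l(2, 3)) = -49*((-4 - 1*1) + (5 + 4*3)) = -49*((-4 - 1) + (5 + 12)) = -49*(-5 + 17) = -49*12 = -588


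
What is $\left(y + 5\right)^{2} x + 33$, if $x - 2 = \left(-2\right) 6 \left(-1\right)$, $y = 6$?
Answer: $1727$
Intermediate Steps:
$x = 14$ ($x = 2 + \left(-2\right) 6 \left(-1\right) = 2 - -12 = 2 + 12 = 14$)
$\left(y + 5\right)^{2} x + 33 = \left(6 + 5\right)^{2} \cdot 14 + 33 = 11^{2} \cdot 14 + 33 = 121 \cdot 14 + 33 = 1694 + 33 = 1727$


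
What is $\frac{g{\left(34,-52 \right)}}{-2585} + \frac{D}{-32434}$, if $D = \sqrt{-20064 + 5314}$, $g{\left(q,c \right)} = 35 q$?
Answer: $- \frac{238}{517} - \frac{5 i \sqrt{590}}{32434} \approx -0.46035 - 0.0037445 i$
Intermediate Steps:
$D = 5 i \sqrt{590}$ ($D = \sqrt{-14750} = 5 i \sqrt{590} \approx 121.45 i$)
$\frac{g{\left(34,-52 \right)}}{-2585} + \frac{D}{-32434} = \frac{35 \cdot 34}{-2585} + \frac{5 i \sqrt{590}}{-32434} = 1190 \left(- \frac{1}{2585}\right) + 5 i \sqrt{590} \left(- \frac{1}{32434}\right) = - \frac{238}{517} - \frac{5 i \sqrt{590}}{32434}$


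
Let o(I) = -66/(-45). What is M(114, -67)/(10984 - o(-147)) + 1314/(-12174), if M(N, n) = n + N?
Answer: -34647177/334253402 ≈ -0.10366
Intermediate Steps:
M(N, n) = N + n
o(I) = 22/15 (o(I) = -66*(-1/45) = 22/15)
M(114, -67)/(10984 - o(-147)) + 1314/(-12174) = (114 - 67)/(10984 - 1*22/15) + 1314/(-12174) = 47/(10984 - 22/15) + 1314*(-1/12174) = 47/(164738/15) - 219/2029 = 47*(15/164738) - 219/2029 = 705/164738 - 219/2029 = -34647177/334253402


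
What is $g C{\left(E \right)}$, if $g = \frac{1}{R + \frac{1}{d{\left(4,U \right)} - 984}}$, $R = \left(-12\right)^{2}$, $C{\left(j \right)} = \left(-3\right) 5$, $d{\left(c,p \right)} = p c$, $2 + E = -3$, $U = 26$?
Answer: $- \frac{13200}{126719} \approx -0.10417$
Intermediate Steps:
$E = -5$ ($E = -2 - 3 = -5$)
$d{\left(c,p \right)} = c p$
$C{\left(j \right)} = -15$
$R = 144$
$g = \frac{880}{126719}$ ($g = \frac{1}{144 + \frac{1}{4 \cdot 26 - 984}} = \frac{1}{144 + \frac{1}{104 - 984}} = \frac{1}{144 + \frac{1}{-880}} = \frac{1}{144 - \frac{1}{880}} = \frac{1}{\frac{126719}{880}} = \frac{880}{126719} \approx 0.0069445$)
$g C{\left(E \right)} = \frac{880}{126719} \left(-15\right) = - \frac{13200}{126719}$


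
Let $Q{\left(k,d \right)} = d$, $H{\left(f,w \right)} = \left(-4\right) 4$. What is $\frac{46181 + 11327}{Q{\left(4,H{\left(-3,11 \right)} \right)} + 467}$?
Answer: $\frac{5228}{41} \approx 127.51$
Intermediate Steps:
$H{\left(f,w \right)} = -16$
$\frac{46181 + 11327}{Q{\left(4,H{\left(-3,11 \right)} \right)} + 467} = \frac{46181 + 11327}{-16 + 467} = \frac{57508}{451} = 57508 \cdot \frac{1}{451} = \frac{5228}{41}$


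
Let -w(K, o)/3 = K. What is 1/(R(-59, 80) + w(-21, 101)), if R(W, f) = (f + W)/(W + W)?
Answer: 118/7413 ≈ 0.015918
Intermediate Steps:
R(W, f) = (W + f)/(2*W) (R(W, f) = (W + f)/((2*W)) = (W + f)*(1/(2*W)) = (W + f)/(2*W))
w(K, o) = -3*K
1/(R(-59, 80) + w(-21, 101)) = 1/((1/2)*(-59 + 80)/(-59) - 3*(-21)) = 1/((1/2)*(-1/59)*21 + 63) = 1/(-21/118 + 63) = 1/(7413/118) = 118/7413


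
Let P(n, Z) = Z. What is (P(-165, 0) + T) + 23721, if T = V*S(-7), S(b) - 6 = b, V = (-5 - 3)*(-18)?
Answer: 23577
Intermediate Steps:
V = 144 (V = -8*(-18) = 144)
S(b) = 6 + b
T = -144 (T = 144*(6 - 7) = 144*(-1) = -144)
(P(-165, 0) + T) + 23721 = (0 - 144) + 23721 = -144 + 23721 = 23577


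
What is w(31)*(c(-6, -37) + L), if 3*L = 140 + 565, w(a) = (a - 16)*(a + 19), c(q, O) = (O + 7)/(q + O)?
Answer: 7601250/43 ≈ 1.7677e+5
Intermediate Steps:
c(q, O) = (7 + O)/(O + q)
w(a) = (-16 + a)*(19 + a)
L = 235 (L = (140 + 565)/3 = (⅓)*705 = 235)
w(31)*(c(-6, -37) + L) = (-304 + 31² + 3*31)*((7 - 37)/(-37 - 6) + 235) = (-304 + 961 + 93)*(-30/(-43) + 235) = 750*(-1/43*(-30) + 235) = 750*(30/43 + 235) = 750*(10135/43) = 7601250/43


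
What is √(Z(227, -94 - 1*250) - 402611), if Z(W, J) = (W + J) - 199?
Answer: 7*I*√8223 ≈ 634.77*I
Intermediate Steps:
Z(W, J) = -199 + J + W (Z(W, J) = (J + W) - 199 = -199 + J + W)
√(Z(227, -94 - 1*250) - 402611) = √((-199 + (-94 - 1*250) + 227) - 402611) = √((-199 + (-94 - 250) + 227) - 402611) = √((-199 - 344 + 227) - 402611) = √(-316 - 402611) = √(-402927) = 7*I*√8223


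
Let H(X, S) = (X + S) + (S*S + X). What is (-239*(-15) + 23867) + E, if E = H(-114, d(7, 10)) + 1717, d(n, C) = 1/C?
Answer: 2894111/100 ≈ 28941.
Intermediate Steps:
H(X, S) = S + S**2 + 2*X (H(X, S) = (S + X) + (S**2 + X) = (S + X) + (X + S**2) = S + S**2 + 2*X)
E = 148911/100 (E = (1/10 + (1/10)**2 + 2*(-114)) + 1717 = (1/10 + (1/10)**2 - 228) + 1717 = (1/10 + 1/100 - 228) + 1717 = -22789/100 + 1717 = 148911/100 ≈ 1489.1)
(-239*(-15) + 23867) + E = (-239*(-15) + 23867) + 148911/100 = (3585 + 23867) + 148911/100 = 27452 + 148911/100 = 2894111/100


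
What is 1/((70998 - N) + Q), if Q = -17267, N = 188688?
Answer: -1/134957 ≈ -7.4098e-6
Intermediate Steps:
1/((70998 - N) + Q) = 1/((70998 - 1*188688) - 17267) = 1/((70998 - 188688) - 17267) = 1/(-117690 - 17267) = 1/(-134957) = -1/134957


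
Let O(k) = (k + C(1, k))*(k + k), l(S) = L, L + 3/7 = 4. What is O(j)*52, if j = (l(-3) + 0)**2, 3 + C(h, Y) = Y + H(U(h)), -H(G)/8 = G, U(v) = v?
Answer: 46215000/2401 ≈ 19248.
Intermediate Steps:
L = 25/7 (L = -3/7 + 4 = 25/7 ≈ 3.5714)
l(S) = 25/7
H(G) = -8*G
C(h, Y) = -3 + Y - 8*h (C(h, Y) = -3 + (Y - 8*h) = -3 + Y - 8*h)
j = 625/49 (j = (25/7 + 0)**2 = (25/7)**2 = 625/49 ≈ 12.755)
O(k) = 2*k*(-11 + 2*k) (O(k) = (k + (-3 + k - 8*1))*(k + k) = (k + (-3 + k - 8))*(2*k) = (k + (-11 + k))*(2*k) = (-11 + 2*k)*(2*k) = 2*k*(-11 + 2*k))
O(j)*52 = (2*(625/49)*(-11 + 2*(625/49)))*52 = (2*(625/49)*(-11 + 1250/49))*52 = (2*(625/49)*(711/49))*52 = (888750/2401)*52 = 46215000/2401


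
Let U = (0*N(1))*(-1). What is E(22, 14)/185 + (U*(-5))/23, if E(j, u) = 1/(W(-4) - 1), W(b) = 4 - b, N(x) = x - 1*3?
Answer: 1/1295 ≈ 0.00077220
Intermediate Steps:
N(x) = -3 + x (N(x) = x - 3 = -3 + x)
E(j, u) = ⅐ (E(j, u) = 1/((4 - 1*(-4)) - 1) = 1/((4 + 4) - 1) = 1/(8 - 1) = 1/7 = ⅐)
U = 0 (U = (0*(-3 + 1))*(-1) = (0*(-2))*(-1) = 0*(-1) = 0)
E(22, 14)/185 + (U*(-5))/23 = (⅐)/185 + (0*(-5))/23 = (⅐)*(1/185) + 0*(1/23) = 1/1295 + 0 = 1/1295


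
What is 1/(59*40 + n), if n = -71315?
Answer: -1/68955 ≈ -1.4502e-5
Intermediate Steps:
1/(59*40 + n) = 1/(59*40 - 71315) = 1/(2360 - 71315) = 1/(-68955) = -1/68955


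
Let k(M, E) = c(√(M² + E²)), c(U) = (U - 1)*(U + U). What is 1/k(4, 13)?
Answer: 1/368 + √185/68080 ≈ 0.0029172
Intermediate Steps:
c(U) = 2*U*(-1 + U) (c(U) = (-1 + U)*(2*U) = 2*U*(-1 + U))
k(M, E) = 2*√(E² + M²)*(-1 + √(E² + M²)) (k(M, E) = 2*√(M² + E²)*(-1 + √(M² + E²)) = 2*√(E² + M²)*(-1 + √(E² + M²)))
1/k(4, 13) = 1/(-2*√(13² + 4²) + 2*13² + 2*4²) = 1/(-2*√(169 + 16) + 2*169 + 2*16) = 1/(-2*√185 + 338 + 32) = 1/(370 - 2*√185)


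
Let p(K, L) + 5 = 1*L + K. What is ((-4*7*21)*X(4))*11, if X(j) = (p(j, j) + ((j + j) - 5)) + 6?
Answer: -77616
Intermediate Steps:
p(K, L) = -5 + K + L (p(K, L) = -5 + (1*L + K) = -5 + (L + K) = -5 + (K + L) = -5 + K + L)
X(j) = -4 + 4*j (X(j) = ((-5 + j + j) + ((j + j) - 5)) + 6 = ((-5 + 2*j) + (2*j - 5)) + 6 = ((-5 + 2*j) + (-5 + 2*j)) + 6 = (-10 + 4*j) + 6 = -4 + 4*j)
((-4*7*21)*X(4))*11 = ((-4*7*21)*(-4 + 4*4))*11 = ((-28*21)*(-4 + 16))*11 = -588*12*11 = -7056*11 = -77616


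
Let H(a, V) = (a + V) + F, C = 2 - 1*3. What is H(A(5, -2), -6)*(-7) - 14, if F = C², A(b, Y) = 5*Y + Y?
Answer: 105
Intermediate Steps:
C = -1 (C = 2 - 3 = -1)
A(b, Y) = 6*Y
F = 1 (F = (-1)² = 1)
H(a, V) = 1 + V + a (H(a, V) = (a + V) + 1 = (V + a) + 1 = 1 + V + a)
H(A(5, -2), -6)*(-7) - 14 = (1 - 6 + 6*(-2))*(-7) - 14 = (1 - 6 - 12)*(-7) - 14 = -17*(-7) - 14 = 119 - 14 = 105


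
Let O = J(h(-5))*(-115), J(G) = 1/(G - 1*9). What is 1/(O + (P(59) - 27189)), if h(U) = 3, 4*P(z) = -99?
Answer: -12/326335 ≈ -3.6772e-5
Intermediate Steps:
P(z) = -99/4 (P(z) = (¼)*(-99) = -99/4)
J(G) = 1/(-9 + G) (J(G) = 1/(G - 9) = 1/(-9 + G))
O = 115/6 (O = -115/(-9 + 3) = -115/(-6) = -⅙*(-115) = 115/6 ≈ 19.167)
1/(O + (P(59) - 27189)) = 1/(115/6 + (-99/4 - 27189)) = 1/(115/6 - 108855/4) = 1/(-326335/12) = -12/326335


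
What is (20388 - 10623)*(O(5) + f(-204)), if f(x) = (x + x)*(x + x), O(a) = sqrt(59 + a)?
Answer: 1625599080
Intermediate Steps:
f(x) = 4*x**2 (f(x) = (2*x)*(2*x) = 4*x**2)
(20388 - 10623)*(O(5) + f(-204)) = (20388 - 10623)*(sqrt(59 + 5) + 4*(-204)**2) = 9765*(sqrt(64) + 4*41616) = 9765*(8 + 166464) = 9765*166472 = 1625599080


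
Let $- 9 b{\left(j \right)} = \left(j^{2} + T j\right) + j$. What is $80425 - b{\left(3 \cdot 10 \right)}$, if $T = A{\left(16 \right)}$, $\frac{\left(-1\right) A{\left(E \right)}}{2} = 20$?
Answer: $80395$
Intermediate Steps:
$A{\left(E \right)} = -40$ ($A{\left(E \right)} = \left(-2\right) 20 = -40$)
$T = -40$
$b{\left(j \right)} = - \frac{j^{2}}{9} + \frac{13 j}{3}$ ($b{\left(j \right)} = - \frac{\left(j^{2} - 40 j\right) + j}{9} = - \frac{j^{2} - 39 j}{9} = - \frac{j^{2}}{9} + \frac{13 j}{3}$)
$80425 - b{\left(3 \cdot 10 \right)} = 80425 - \frac{3 \cdot 10 \left(39 - 3 \cdot 10\right)}{9} = 80425 - \frac{1}{9} \cdot 30 \left(39 - 30\right) = 80425 - \frac{1}{9} \cdot 30 \cdot 9 = 80425 - 30 = 80395$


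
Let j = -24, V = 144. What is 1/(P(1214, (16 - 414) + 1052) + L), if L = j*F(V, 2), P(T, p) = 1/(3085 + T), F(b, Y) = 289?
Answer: -4299/29817863 ≈ -0.00014418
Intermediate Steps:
L = -6936 (L = -24*289 = -6936)
1/(P(1214, (16 - 414) + 1052) + L) = 1/(1/(3085 + 1214) - 6936) = 1/(1/4299 - 6936) = 1/(-29817863/4299) = -4299/29817863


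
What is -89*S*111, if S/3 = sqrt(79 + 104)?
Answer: -29637*sqrt(183) ≈ -4.0092e+5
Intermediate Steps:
S = 3*sqrt(183) (S = 3*sqrt(79 + 104) = 3*sqrt(183) ≈ 40.583)
-89*S*111 = -267*sqrt(183)*111 = -29637*sqrt(183)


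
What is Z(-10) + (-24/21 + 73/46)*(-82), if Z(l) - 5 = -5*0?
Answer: -5058/161 ≈ -31.416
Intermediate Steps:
Z(l) = 5 (Z(l) = 5 - 5*0 = 5 + 0 = 5)
Z(-10) + (-24/21 + 73/46)*(-82) = 5 + (-24/21 + 73/46)*(-82) = 5 + (-24*1/21 + 73*(1/46))*(-82) = 5 + (-8/7 + 73/46)*(-82) = 5 + (143/322)*(-82) = 5 - 5863/161 = -5058/161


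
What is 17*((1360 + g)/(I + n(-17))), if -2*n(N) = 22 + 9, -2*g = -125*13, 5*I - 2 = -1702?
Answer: -935/9 ≈ -103.89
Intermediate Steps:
I = -340 (I = ⅖ + (⅕)*(-1702) = ⅖ - 1702/5 = -340)
g = 1625/2 (g = -(-125)*13/2 = -½*(-1625) = 1625/2 ≈ 812.50)
n(N) = -31/2 (n(N) = -(22 + 9)/2 = -½*31 = -31/2)
17*((1360 + g)/(I + n(-17))) = 17*((1360 + 1625/2)/(-340 - 31/2)) = 17*(4345/(2*(-711/2))) = 17*((4345/2)*(-2/711)) = 17*(-55/9) = -935/9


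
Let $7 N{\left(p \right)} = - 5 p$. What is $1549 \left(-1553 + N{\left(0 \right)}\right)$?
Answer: $-2405597$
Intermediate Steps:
$N{\left(p \right)} = - \frac{5 p}{7}$ ($N{\left(p \right)} = \frac{\left(-5\right) p}{7} = - \frac{5 p}{7}$)
$1549 \left(-1553 + N{\left(0 \right)}\right) = 1549 \left(-1553 - 0\right) = 1549 \left(-1553 + 0\right) = 1549 \left(-1553\right) = -2405597$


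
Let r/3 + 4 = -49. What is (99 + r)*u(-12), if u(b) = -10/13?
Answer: 600/13 ≈ 46.154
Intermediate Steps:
r = -159 (r = -12 + 3*(-49) = -12 - 147 = -159)
u(b) = -10/13 (u(b) = -10*1/13 = -10/13)
(99 + r)*u(-12) = (99 - 159)*(-10/13) = -60*(-10/13) = 600/13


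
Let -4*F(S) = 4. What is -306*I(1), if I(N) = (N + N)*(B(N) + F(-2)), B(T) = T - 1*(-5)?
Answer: -3060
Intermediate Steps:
F(S) = -1 (F(S) = -¼*4 = -1)
B(T) = 5 + T (B(T) = T + 5 = 5 + T)
I(N) = 2*N*(4 + N) (I(N) = (N + N)*((5 + N) - 1) = (2*N)*(4 + N) = 2*N*(4 + N))
-306*I(1) = -612*(4 + 1) = -612*5 = -306*10 = -3060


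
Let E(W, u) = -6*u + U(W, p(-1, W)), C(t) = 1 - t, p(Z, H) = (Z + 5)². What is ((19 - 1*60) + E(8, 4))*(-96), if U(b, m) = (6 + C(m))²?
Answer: -1536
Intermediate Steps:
p(Z, H) = (5 + Z)²
U(b, m) = (7 - m)² (U(b, m) = (6 + (1 - m))² = (7 - m)²)
E(W, u) = 81 - 6*u (E(W, u) = -6*u + (-7 + (5 - 1)²)² = -6*u + (-7 + 4²)² = -6*u + (-7 + 16)² = -6*u + 9² = -6*u + 81 = 81 - 6*u)
((19 - 1*60) + E(8, 4))*(-96) = ((19 - 1*60) + (81 - 6*4))*(-96) = ((19 - 60) + (81 - 24))*(-96) = (-41 + 57)*(-96) = 16*(-96) = -1536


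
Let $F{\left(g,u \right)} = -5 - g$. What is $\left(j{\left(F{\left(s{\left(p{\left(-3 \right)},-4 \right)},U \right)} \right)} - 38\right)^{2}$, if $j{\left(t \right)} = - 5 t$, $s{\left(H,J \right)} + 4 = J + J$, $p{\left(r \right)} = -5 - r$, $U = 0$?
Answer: $5329$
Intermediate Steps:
$s{\left(H,J \right)} = -4 + 2 J$ ($s{\left(H,J \right)} = -4 + \left(J + J\right) = -4 + 2 J$)
$\left(j{\left(F{\left(s{\left(p{\left(-3 \right)},-4 \right)},U \right)} \right)} - 38\right)^{2} = \left(- 5 \left(-5 - \left(-4 + 2 \left(-4\right)\right)\right) - 38\right)^{2} = \left(- 5 \left(-5 - \left(-4 - 8\right)\right) - 38\right)^{2} = \left(- 5 \left(-5 - -12\right) - 38\right)^{2} = \left(- 5 \left(-5 + 12\right) - 38\right)^{2} = \left(\left(-5\right) 7 - 38\right)^{2} = \left(-35 - 38\right)^{2} = \left(-73\right)^{2} = 5329$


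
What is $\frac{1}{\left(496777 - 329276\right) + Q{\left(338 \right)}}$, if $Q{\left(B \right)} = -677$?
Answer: $\frac{1}{166824} \approx 5.9943 \cdot 10^{-6}$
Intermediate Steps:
$\frac{1}{\left(496777 - 329276\right) + Q{\left(338 \right)}} = \frac{1}{\left(496777 - 329276\right) - 677} = \frac{1}{167501 - 677} = \frac{1}{166824}$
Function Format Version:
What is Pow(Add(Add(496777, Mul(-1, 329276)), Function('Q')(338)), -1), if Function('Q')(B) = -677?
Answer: Rational(1, 166824) ≈ 5.9943e-6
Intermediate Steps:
Pow(Add(Add(496777, Mul(-1, 329276)), Function('Q')(338)), -1) = Pow(Add(Add(496777, Mul(-1, 329276)), -677), -1) = Pow(Add(Add(496777, -329276), -677), -1) = Pow(Add(167501, -677), -1) = Pow(166824, -1) = Rational(1, 166824)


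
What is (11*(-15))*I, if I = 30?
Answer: -4950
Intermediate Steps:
(11*(-15))*I = (11*(-15))*30 = -165*30 = -4950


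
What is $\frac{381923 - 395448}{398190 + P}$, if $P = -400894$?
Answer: $\frac{13525}{2704} \approx 5.0018$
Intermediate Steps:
$\frac{381923 - 395448}{398190 + P} = \frac{381923 - 395448}{398190 - 400894} = \frac{381923 - 395448}{-2704} = \left(381923 - 395448\right) \left(- \frac{1}{2704}\right) = \left(-13525\right) \left(- \frac{1}{2704}\right) = \frac{13525}{2704}$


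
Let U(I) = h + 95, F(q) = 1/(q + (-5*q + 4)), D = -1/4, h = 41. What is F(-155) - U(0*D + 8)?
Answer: -84863/624 ≈ -136.00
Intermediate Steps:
D = -¼ (D = -1*¼ = -¼ ≈ -0.25000)
F(q) = 1/(4 - 4*q) (F(q) = 1/(q + (4 - 5*q)) = 1/(4 - 4*q))
U(I) = 136 (U(I) = 41 + 95 = 136)
F(-155) - U(0*D + 8) = -1/(-4 + 4*(-155)) - 1*136 = -1/(-4 - 620) - 136 = -1/(-624) - 136 = -1*(-1/624) - 136 = 1/624 - 136 = -84863/624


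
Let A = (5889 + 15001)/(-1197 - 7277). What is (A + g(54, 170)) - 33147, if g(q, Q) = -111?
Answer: -140924591/4237 ≈ -33260.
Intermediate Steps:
A = -10445/4237 (A = 20890/(-8474) = 20890*(-1/8474) = -10445/4237 ≈ -2.4652)
(A + g(54, 170)) - 33147 = (-10445/4237 - 111) - 33147 = -480752/4237 - 33147 = -140924591/4237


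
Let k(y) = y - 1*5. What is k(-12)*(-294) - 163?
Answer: 4835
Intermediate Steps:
k(y) = -5 + y (k(y) = y - 5 = -5 + y)
k(-12)*(-294) - 163 = (-5 - 12)*(-294) - 163 = -17*(-294) - 163 = 4998 - 163 = 4835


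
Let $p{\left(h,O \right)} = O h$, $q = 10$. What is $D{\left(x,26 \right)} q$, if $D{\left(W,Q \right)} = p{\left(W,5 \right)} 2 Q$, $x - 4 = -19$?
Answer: $-39000$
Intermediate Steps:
$x = -15$ ($x = 4 - 19 = -15$)
$D{\left(W,Q \right)} = 10 Q W$ ($D{\left(W,Q \right)} = 5 W 2 Q = 10 W Q = 10 Q W$)
$D{\left(x,26 \right)} q = 10 \cdot 26 \left(-15\right) 10 = \left(-3900\right) 10 = -39000$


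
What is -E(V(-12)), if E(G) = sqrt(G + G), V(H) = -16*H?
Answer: -8*sqrt(6) ≈ -19.596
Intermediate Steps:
E(G) = sqrt(2)*sqrt(G) (E(G) = sqrt(2*G) = sqrt(2)*sqrt(G))
-E(V(-12)) = -sqrt(2)*sqrt(-16*(-12)) = -sqrt(2)*sqrt(192) = -sqrt(2)*8*sqrt(3) = -8*sqrt(6)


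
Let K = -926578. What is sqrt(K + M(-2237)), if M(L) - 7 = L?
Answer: 2*I*sqrt(232202) ≈ 963.75*I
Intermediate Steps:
M(L) = 7 + L
sqrt(K + M(-2237)) = sqrt(-926578 + (7 - 2237)) = sqrt(-926578 - 2230) = sqrt(-928808) = 2*I*sqrt(232202)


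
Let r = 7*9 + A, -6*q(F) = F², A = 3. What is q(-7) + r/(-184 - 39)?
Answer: -11323/1338 ≈ -8.4626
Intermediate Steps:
q(F) = -F²/6
r = 66 (r = 7*9 + 3 = 63 + 3 = 66)
q(-7) + r/(-184 - 39) = -⅙*(-7)² + 66/(-184 - 39) = -⅙*49 + 66/(-223) = -49/6 - 1/223*66 = -49/6 - 66/223 = -11323/1338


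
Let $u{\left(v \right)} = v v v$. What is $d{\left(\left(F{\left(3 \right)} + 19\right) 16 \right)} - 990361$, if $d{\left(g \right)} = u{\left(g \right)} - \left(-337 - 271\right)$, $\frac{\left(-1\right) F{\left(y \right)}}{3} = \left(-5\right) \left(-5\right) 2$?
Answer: $-9209170489$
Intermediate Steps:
$u{\left(v \right)} = v^{3}$ ($u{\left(v \right)} = v v^{2} = v^{3}$)
$F{\left(y \right)} = -150$ ($F{\left(y \right)} = - 3 \left(-5\right) \left(-5\right) 2 = - 3 \cdot 25 \cdot 2 = \left(-3\right) 50 = -150$)
$d{\left(g \right)} = 608 + g^{3}$ ($d{\left(g \right)} = g^{3} - \left(-337 - 271\right) = g^{3} - -608 = g^{3} + 608 = 608 + g^{3}$)
$d{\left(\left(F{\left(3 \right)} + 19\right) 16 \right)} - 990361 = \left(608 + \left(\left(-150 + 19\right) 16\right)^{3}\right) - 990361 = \left(608 + \left(\left(-131\right) 16\right)^{3}\right) - 990361 = \left(608 + \left(-2096\right)^{3}\right) - 990361 = \left(608 - 9208180736\right) - 990361 = -9208180128 - 990361 = -9209170489$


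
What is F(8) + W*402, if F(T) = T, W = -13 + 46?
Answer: 13274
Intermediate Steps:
W = 33
F(8) + W*402 = 8 + 33*402 = 8 + 13266 = 13274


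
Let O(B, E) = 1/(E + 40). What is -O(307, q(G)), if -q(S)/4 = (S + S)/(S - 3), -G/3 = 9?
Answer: -5/164 ≈ -0.030488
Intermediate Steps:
G = -27 (G = -3*9 = -27)
q(S) = -8*S/(-3 + S) (q(S) = -4*(S + S)/(S - 3) = -4*2*S/(-3 + S) = -8*S/(-3 + S))
O(B, E) = 1/(40 + E)
-O(307, q(G)) = -1/(40 - 8*(-27)/(-3 - 27)) = -1/(40 - 8*(-27)/(-30)) = -1/(40 - 8*(-27)*(-1/30)) = -1/(40 - 36/5) = -1/164/5 = -1*5/164 = -5/164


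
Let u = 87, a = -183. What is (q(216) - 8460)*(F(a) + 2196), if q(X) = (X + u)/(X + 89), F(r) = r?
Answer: -85139901/5 ≈ -1.7028e+7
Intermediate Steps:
q(X) = (87 + X)/(89 + X) (q(X) = (X + 87)/(X + 89) = (87 + X)/(89 + X))
(q(216) - 8460)*(F(a) + 2196) = ((87 + 216)/(89 + 216) - 8460)*(-183 + 2196) = (303/305 - 8460)*2013 = -2579997/305*2013 = -85139901/5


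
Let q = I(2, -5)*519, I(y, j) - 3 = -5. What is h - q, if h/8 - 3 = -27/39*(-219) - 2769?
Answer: -258402/13 ≈ -19877.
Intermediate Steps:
I(y, j) = -2 (I(y, j) = 3 - 5 = -2)
h = -271896/13 (h = 24 + 8*(-27/39*(-219) - 2769) = 24 + 8*(-27*1/39*(-219) - 2769) = 24 + 8*(-9/13*(-219) - 2769) = 24 + 8*(1971/13 - 2769) = 24 + 8*(-34026/13) = 24 - 272208/13 = -271896/13 ≈ -20915.)
q = -1038 (q = -2*519 = -1038)
h - q = -271896/13 - 1*(-1038) = -271896/13 + 1038 = -258402/13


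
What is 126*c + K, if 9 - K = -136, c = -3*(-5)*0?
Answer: 145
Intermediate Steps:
c = 0 (c = 15*0 = 0)
K = 145 (K = 9 - 1*(-136) = 9 + 136 = 145)
126*c + K = 126*0 + 145 = 0 + 145 = 145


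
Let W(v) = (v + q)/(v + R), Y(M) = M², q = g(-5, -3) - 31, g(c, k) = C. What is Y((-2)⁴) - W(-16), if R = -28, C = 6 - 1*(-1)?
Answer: 2806/11 ≈ 255.09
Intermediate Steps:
C = 7 (C = 6 + 1 = 7)
g(c, k) = 7
q = -24 (q = 7 - 31 = -24)
W(v) = (-24 + v)/(-28 + v) (W(v) = (v - 24)/(v - 28) = (-24 + v)/(-28 + v))
Y((-2)⁴) - W(-16) = ((-2)⁴)² - (-24 - 16)/(-28 - 16) = 16² - (-40)/(-44) = 256 - (-1)*(-40)/44 = 256 - 1*10/11 = 256 - 10/11 = 2806/11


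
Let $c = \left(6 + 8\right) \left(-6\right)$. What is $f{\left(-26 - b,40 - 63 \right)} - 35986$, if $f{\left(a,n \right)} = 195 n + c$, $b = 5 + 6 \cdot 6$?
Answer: $-40555$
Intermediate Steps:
$c = -84$ ($c = 14 \left(-6\right) = -84$)
$b = 41$ ($b = 5 + 36 = 41$)
$f{\left(a,n \right)} = -84 + 195 n$ ($f{\left(a,n \right)} = 195 n - 84 = -84 + 195 n$)
$f{\left(-26 - b,40 - 63 \right)} - 35986 = \left(-84 + 195 \left(40 - 63\right)\right) - 35986 = \left(-84 + 195 \left(-23\right)\right) - 35986 = \left(-84 - 4485\right) - 35986 = -4569 - 35986 = -40555$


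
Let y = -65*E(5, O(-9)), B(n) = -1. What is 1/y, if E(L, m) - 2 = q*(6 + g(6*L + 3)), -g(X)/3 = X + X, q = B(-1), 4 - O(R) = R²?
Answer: -1/12610 ≈ -7.9302e-5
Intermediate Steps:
O(R) = 4 - R²
q = -1
g(X) = -6*X (g(X) = -3*(X + X) = -6*X)
E(L, m) = 14 + 36*L (E(L, m) = 2 - (6 - 6*(6*L + 3)) = 2 - (6 - 6*(3 + 6*L)) = 2 - (6 + (-18 - 36*L)) = 2 - (-12 - 36*L) = 2 + (12 + 36*L) = 14 + 36*L)
y = -12610 (y = -65*(14 + 36*5) = -65*(14 + 180) = -65*194 = -12610)
1/y = 1/(-12610) = -1/12610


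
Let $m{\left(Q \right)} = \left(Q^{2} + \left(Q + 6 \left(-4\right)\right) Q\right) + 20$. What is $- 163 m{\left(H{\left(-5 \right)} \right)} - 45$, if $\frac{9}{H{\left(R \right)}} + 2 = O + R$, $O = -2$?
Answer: $-7543$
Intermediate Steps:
$H{\left(R \right)} = \frac{9}{-4 + R}$ ($H{\left(R \right)} = \frac{9}{-2 + \left(-2 + R\right)} = \frac{9}{-4 + R}$)
$m{\left(Q \right)} = 20 + Q^{2} + Q \left(-24 + Q\right)$ ($m{\left(Q \right)} = \left(Q^{2} + \left(Q - 24\right) Q\right) + 20 = \left(Q^{2} + \left(-24 + Q\right) Q\right) + 20 = \left(Q^{2} + Q \left(-24 + Q\right)\right) + 20 = 20 + Q^{2} + Q \left(-24 + Q\right)$)
$- 163 m{\left(H{\left(-5 \right)} \right)} - 45 = - 163 \left(20 - 24 \frac{9}{-4 - 5} + 2 \left(\frac{9}{-4 - 5}\right)^{2}\right) - 45 = - 163 \left(20 - 24 \frac{9}{-9} + 2 \left(\frac{9}{-9}\right)^{2}\right) - 45 = - 163 \left(20 - 24 \cdot 9 \left(- \frac{1}{9}\right) + 2 \left(9 \left(- \frac{1}{9}\right)\right)^{2}\right) - 45 = - 163 \left(20 - -24 + 2 \left(-1\right)^{2}\right) - 45 = - 163 \left(20 + 24 + 2 \cdot 1\right) - 45 = - 163 \left(20 + 24 + 2\right) - 45 = \left(-163\right) 46 - 45 = -7498 - 45 = -7543$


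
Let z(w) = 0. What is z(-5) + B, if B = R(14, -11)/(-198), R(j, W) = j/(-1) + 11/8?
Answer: 101/1584 ≈ 0.063763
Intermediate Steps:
R(j, W) = 11/8 - j (R(j, W) = j*(-1) + 11*(⅛) = -j + 11/8 = 11/8 - j)
B = 101/1584 (B = (11/8 - 1*14)/(-198) = (11/8 - 14)*(-1/198) = -101/8*(-1/198) = 101/1584 ≈ 0.063763)
z(-5) + B = 0 + 101/1584 = 101/1584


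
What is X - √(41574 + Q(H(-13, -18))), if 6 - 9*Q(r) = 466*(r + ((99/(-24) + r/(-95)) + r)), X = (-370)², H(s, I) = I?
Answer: 136900 - √1575492065/190 ≈ 1.3669e+5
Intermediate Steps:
X = 136900
Q(r) = 857/4 - 9786*r/95 (Q(r) = ⅔ - 466*(r + ((99/(-24) + r/(-95)) + r))/9 = ⅔ - 466*(r + ((99*(-1/24) + r*(-1/95)) + r))/9 = ⅔ - 466*(r + ((-33/8 - r/95) + r))/9 = ⅔ - 466*(r + (-33/8 + 94*r/95))/9 = ⅔ - 466*(-33/8 + 189*r/95)/9 = ⅔ - (-7689/4 + 88074*r/95)/9 = ⅔ + (2563/12 - 9786*r/95) = 857/4 - 9786*r/95)
X - √(41574 + Q(H(-13, -18))) = 136900 - √(41574 + (857/4 - 9786/95*(-18))) = 136900 - √(41574 + (857/4 + 176148/95)) = 136900 - √(41574 + 786007/380) = 136900 - √(16584127/380) = 136900 - √1575492065/190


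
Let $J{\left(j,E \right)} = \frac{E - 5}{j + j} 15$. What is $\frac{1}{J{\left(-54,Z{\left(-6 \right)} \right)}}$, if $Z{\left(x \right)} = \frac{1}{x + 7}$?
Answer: $\frac{9}{5} \approx 1.8$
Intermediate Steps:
$Z{\left(x \right)} = \frac{1}{7 + x}$
$J{\left(j,E \right)} = \frac{15 \left(-5 + E\right)}{2 j}$ ($J{\left(j,E \right)} = \frac{-5 + E}{2 j} 15 = \frac{15 \left(-5 + E\right)}{2 j}$)
$\frac{1}{J{\left(-54,Z{\left(-6 \right)} \right)}} = \frac{1}{\frac{15}{2} \frac{1}{-54} \left(-5 + \frac{1}{7 - 6}\right)} = \frac{1}{\frac{15}{2} \left(- \frac{1}{54}\right) \left(-5 + 1^{-1}\right)} = \frac{1}{\frac{15}{2} \left(- \frac{1}{54}\right) \left(-5 + 1\right)} = \frac{1}{\frac{15}{2} \left(- \frac{1}{54}\right) \left(-4\right)} = \frac{1}{\frac{5}{9}} = \frac{9}{5}$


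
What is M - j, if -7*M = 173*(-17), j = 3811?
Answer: -23736/7 ≈ -3390.9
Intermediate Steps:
M = 2941/7 (M = -173*(-17)/7 = -⅐*(-2941) = 2941/7 ≈ 420.14)
M - j = 2941/7 - 1*3811 = 2941/7 - 3811 = -23736/7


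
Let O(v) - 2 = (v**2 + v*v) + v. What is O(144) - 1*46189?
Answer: -4571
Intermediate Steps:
O(v) = 2 + v + 2*v**2 (O(v) = 2 + ((v**2 + v*v) + v) = 2 + ((v**2 + v**2) + v) = 2 + (2*v**2 + v) = 2 + (v + 2*v**2) = 2 + v + 2*v**2)
O(144) - 1*46189 = (2 + 144 + 2*144**2) - 1*46189 = (2 + 144 + 2*20736) - 46189 = (2 + 144 + 41472) - 46189 = 41618 - 46189 = -4571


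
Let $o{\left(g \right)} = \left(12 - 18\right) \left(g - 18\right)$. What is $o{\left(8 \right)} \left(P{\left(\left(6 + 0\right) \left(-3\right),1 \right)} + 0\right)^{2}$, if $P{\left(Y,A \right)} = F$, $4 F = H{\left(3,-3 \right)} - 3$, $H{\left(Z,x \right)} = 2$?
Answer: $\frac{15}{4} \approx 3.75$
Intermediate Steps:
$F = - \frac{1}{4}$ ($F = \frac{2 - 3}{4} = \frac{1}{4} \left(-1\right) = - \frac{1}{4} \approx -0.25$)
$o{\left(g \right)} = 108 - 6 g$ ($o{\left(g \right)} = - 6 \left(-18 + g\right) = 108 - 6 g$)
$P{\left(Y,A \right)} = - \frac{1}{4}$
$o{\left(8 \right)} \left(P{\left(\left(6 + 0\right) \left(-3\right),1 \right)} + 0\right)^{2} = \left(108 - 48\right) \left(- \frac{1}{4} + 0\right)^{2} = \left(108 - 48\right) \left(- \frac{1}{4}\right)^{2} = 60 \cdot \frac{1}{16} = \frac{15}{4}$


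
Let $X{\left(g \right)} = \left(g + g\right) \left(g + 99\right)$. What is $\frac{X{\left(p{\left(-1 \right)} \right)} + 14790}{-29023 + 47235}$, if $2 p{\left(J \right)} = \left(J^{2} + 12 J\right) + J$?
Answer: $\frac{6837}{9106} \approx 0.75082$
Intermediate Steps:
$p{\left(J \right)} = \frac{J^{2}}{2} + \frac{13 J}{2}$ ($p{\left(J \right)} = \frac{\left(J^{2} + 12 J\right) + J}{2} = \frac{J^{2} + 13 J}{2} = \frac{J^{2}}{2} + \frac{13 J}{2}$)
$X{\left(g \right)} = 2 g \left(99 + g\right)$
$\frac{X{\left(p{\left(-1 \right)} \right)} + 14790}{-29023 + 47235} = \frac{2 \cdot \frac{1}{2} \left(-1\right) \left(13 - 1\right) \left(99 + \frac{1}{2} \left(-1\right) \left(13 - 1\right)\right) + 14790}{-29023 + 47235} = \frac{2 \cdot \frac{1}{2} \left(-1\right) 12 \left(99 + \frac{1}{2} \left(-1\right) 12\right) + 14790}{18212} = \left(2 \left(-6\right) \left(99 - 6\right) + 14790\right) \frac{1}{18212} = \left(2 \left(-6\right) 93 + 14790\right) \frac{1}{18212} = \left(-1116 + 14790\right) \frac{1}{18212} = 13674 \cdot \frac{1}{18212} = \frac{6837}{9106}$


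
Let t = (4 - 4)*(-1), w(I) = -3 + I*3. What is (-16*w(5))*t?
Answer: 0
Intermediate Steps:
w(I) = -3 + 3*I
t = 0 (t = 0*(-1) = 0)
(-16*w(5))*t = -16*(-3 + 3*5)*0 = -16*(-3 + 15)*0 = -16*12*0 = -192*0 = 0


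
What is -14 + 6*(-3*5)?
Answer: -104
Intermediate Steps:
-14 + 6*(-3*5) = -14 + 6*(-15) = -14 - 90 = -104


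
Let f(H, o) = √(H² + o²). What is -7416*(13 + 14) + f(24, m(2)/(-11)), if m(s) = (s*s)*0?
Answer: -200208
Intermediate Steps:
m(s) = 0 (m(s) = s²*0 = 0)
-7416*(13 + 14) + f(24, m(2)/(-11)) = -7416*(13 + 14) + √(24² + (0/(-11))²) = -7416*27 + √(576 + (0*(-1/11))²) = -412*486 + √(576 + 0²) = -200232 + √(576 + 0) = -200232 + √576 = -200232 + 24 = -200208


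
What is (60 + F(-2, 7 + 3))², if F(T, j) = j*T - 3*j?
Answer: 100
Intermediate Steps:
F(T, j) = -3*j + T*j (F(T, j) = T*j - 3*j = -3*j + T*j)
(60 + F(-2, 7 + 3))² = (60 + (7 + 3)*(-3 - 2))² = (60 + 10*(-5))² = (60 - 50)² = 10² = 100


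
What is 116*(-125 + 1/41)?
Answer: -594384/41 ≈ -14497.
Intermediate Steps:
116*(-125 + 1/41) = 116*(-5124/41) = -594384/41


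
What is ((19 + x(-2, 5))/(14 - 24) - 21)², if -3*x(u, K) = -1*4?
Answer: 477481/900 ≈ 530.53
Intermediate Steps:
x(u, K) = 4/3 (x(u, K) = -(-1)*4/3 = -⅓*(-4) = 4/3)
((19 + x(-2, 5))/(14 - 24) - 21)² = ((19 + 4/3)/(14 - 24) - 21)² = ((61/3)/(-10) - 21)² = ((61/3)*(-⅒) - 21)² = (-61/30 - 21)² = (-691/30)² = 477481/900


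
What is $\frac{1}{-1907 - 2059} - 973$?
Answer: $- \frac{3858919}{3966} \approx -973.0$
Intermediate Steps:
$\frac{1}{-1907 - 2059} - 973 = \frac{1}{-3966} - 973 = - \frac{1}{3966} - 973 = - \frac{3858919}{3966}$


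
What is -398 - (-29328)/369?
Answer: -39178/123 ≈ -318.52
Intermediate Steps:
-398 - (-29328)/369 = -398 - 104*(-94/123) = -398 + 9776/123 = -39178/123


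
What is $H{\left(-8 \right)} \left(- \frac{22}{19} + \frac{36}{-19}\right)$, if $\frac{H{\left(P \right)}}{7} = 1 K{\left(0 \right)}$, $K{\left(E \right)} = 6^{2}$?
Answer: $- \frac{14616}{19} \approx -769.26$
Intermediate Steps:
$K{\left(E \right)} = 36$
$H{\left(P \right)} = 252$ ($H{\left(P \right)} = 7 \cdot 1 \cdot 36 = 7 \cdot 36 = 252$)
$H{\left(-8 \right)} \left(- \frac{22}{19} + \frac{36}{-19}\right) = 252 \left(- \frac{22}{19} + \frac{36}{-19}\right) = 252 \left(\left(-22\right) \frac{1}{19} + 36 \left(- \frac{1}{19}\right)\right) = 252 \left(- \frac{22}{19} - \frac{36}{19}\right) = 252 \left(- \frac{58}{19}\right) = - \frac{14616}{19}$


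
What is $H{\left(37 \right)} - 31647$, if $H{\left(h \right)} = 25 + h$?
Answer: $-31585$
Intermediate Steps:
$H{\left(37 \right)} - 31647 = \left(25 + 37\right) - 31647 = 62 - 31647 = -31585$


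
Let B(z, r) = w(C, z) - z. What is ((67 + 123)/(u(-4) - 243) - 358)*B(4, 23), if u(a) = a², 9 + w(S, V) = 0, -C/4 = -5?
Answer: 1058928/227 ≈ 4664.9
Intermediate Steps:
C = 20 (C = -4*(-5) = 20)
w(S, V) = -9 (w(S, V) = -9 + 0 = -9)
B(z, r) = -9 - z
((67 + 123)/(u(-4) - 243) - 358)*B(4, 23) = ((67 + 123)/((-4)² - 243) - 358)*(-9 - 1*4) = (190/(16 - 243) - 358)*(-9 - 4) = (190/(-227) - 358)*(-13) = (190*(-1/227) - 358)*(-13) = (-190/227 - 358)*(-13) = -81456/227*(-13) = 1058928/227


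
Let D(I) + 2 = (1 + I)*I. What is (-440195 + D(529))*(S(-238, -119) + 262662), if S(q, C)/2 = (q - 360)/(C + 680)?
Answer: -23550857831822/561 ≈ -4.1980e+10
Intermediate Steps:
S(q, C) = 2*(-360 + q)/(680 + C) (S(q, C) = 2*((q - 360)/(C + 680)) = 2*((-360 + q)/(680 + C)) = 2*(-360 + q)/(680 + C))
D(I) = -2 + I*(1 + I) (D(I) = -2 + (1 + I)*I = -2 + I*(1 + I))
(-440195 + D(529))*(S(-238, -119) + 262662) = (-440195 + (-2 + 529 + 529**2))*(2*(-360 - 238)/(680 - 119) + 262662) = (-440195 + (-2 + 529 + 279841))*(2*(-598)/561 + 262662) = (-440195 + 280368)*(2*(1/561)*(-598) + 262662) = -159827*(-1196/561 + 262662) = -159827*147352186/561 = -23550857831822/561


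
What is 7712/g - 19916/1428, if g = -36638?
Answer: -13226699/934269 ≈ -14.157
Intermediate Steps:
7712/g - 19916/1428 = 7712/(-36638) - 19916/1428 = 7712*(-1/36638) - 19916*1/1428 = -3856/18319 - 4979/357 = -13226699/934269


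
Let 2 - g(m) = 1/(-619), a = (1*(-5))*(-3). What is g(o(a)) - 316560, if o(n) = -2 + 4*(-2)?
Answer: -195949401/619 ≈ -3.1656e+5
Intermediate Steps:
a = 15 (a = -5*(-3) = 15)
o(n) = -10 (o(n) = -2 - 8 = -10)
g(m) = 1239/619 (g(m) = 2 - 1/(-619) = 2 - 1*(-1/619) = 2 + 1/619 = 1239/619)
g(o(a)) - 316560 = 1239/619 - 316560 = -195949401/619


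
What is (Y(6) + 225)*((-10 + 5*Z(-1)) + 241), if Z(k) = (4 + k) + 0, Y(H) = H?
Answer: 56826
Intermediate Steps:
Z(k) = 4 + k
(Y(6) + 225)*((-10 + 5*Z(-1)) + 241) = (6 + 225)*((-10 + 5*(4 - 1)) + 241) = 231*((-10 + 5*3) + 241) = 231*((-10 + 15) + 241) = 231*(5 + 241) = 231*246 = 56826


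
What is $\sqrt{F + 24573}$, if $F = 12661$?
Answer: $\sqrt{37234} \approx 192.96$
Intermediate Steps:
$\sqrt{F + 24573} = \sqrt{12661 + 24573} = \sqrt{37234}$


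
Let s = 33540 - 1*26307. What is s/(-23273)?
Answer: -7233/23273 ≈ -0.31079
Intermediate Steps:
s = 7233 (s = 33540 - 26307 = 7233)
s/(-23273) = 7233/(-23273) = 7233*(-1/23273) = -7233/23273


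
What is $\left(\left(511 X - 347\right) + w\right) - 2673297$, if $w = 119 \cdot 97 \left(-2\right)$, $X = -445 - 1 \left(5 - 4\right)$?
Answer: $-2924636$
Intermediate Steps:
$X = -446$ ($X = -445 - 1 \cdot 1 = -445 - 1 = -446$)
$w = -23086$ ($w = 11543 \left(-2\right) = -23086$)
$\left(\left(511 X - 347\right) + w\right) - 2673297 = \left(\left(511 \left(-446\right) - 347\right) - 23086\right) - 2673297 = \left(\left(-227906 - 347\right) - 23086\right) - 2673297 = \left(-228253 - 23086\right) - 2673297 = -251339 - 2673297 = -2924636$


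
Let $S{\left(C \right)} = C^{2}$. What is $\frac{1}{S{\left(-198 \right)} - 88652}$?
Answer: $- \frac{1}{49448} \approx -2.0223 \cdot 10^{-5}$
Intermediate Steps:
$\frac{1}{S{\left(-198 \right)} - 88652} = \frac{1}{\left(-198\right)^{2} - 88652} = \frac{1}{39204 - 88652} = \frac{1}{-49448} = - \frac{1}{49448}$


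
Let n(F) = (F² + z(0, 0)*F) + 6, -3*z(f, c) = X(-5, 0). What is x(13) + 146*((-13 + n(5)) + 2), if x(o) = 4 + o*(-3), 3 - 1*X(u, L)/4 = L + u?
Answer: -14705/3 ≈ -4901.7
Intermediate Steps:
X(u, L) = 12 - 4*L - 4*u (X(u, L) = 12 - 4*(L + u) = 12 + (-4*L - 4*u) = 12 - 4*L - 4*u)
z(f, c) = -32/3 (z(f, c) = -(12 - 4*0 - 4*(-5))/3 = -(12 + 0 + 20)/3 = -⅓*32 = -32/3)
x(o) = 4 - 3*o
n(F) = 6 + F² - 32*F/3 (n(F) = (F² - 32*F/3) + 6 = 6 + F² - 32*F/3)
x(13) + 146*((-13 + n(5)) + 2) = (4 - 3*13) + 146*((-13 + (6 + 5² - 32/3*5)) + 2) = (4 - 39) + 146*((-13 + (6 + 25 - 160/3)) + 2) = -35 + 146*((-13 - 67/3) + 2) = -35 + 146*(-106/3 + 2) = -35 + 146*(-100/3) = -35 - 14600/3 = -14705/3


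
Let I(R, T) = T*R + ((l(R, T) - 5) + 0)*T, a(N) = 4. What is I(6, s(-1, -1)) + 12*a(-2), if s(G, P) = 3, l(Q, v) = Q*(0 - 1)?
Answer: 33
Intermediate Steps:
l(Q, v) = -Q (l(Q, v) = Q*(-1) = -Q)
I(R, T) = R*T + T*(-5 - R) (I(R, T) = T*R + ((-R - 5) + 0)*T = R*T + ((-5 - R) + 0)*T = R*T + (-5 - R)*T = R*T + T*(-5 - R))
I(6, s(-1, -1)) + 12*a(-2) = -5*3 + 12*4 = -15 + 48 = 33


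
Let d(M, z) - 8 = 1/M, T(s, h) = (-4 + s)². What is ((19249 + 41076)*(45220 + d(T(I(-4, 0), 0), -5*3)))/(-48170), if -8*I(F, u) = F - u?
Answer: -13369081720/236033 ≈ -56641.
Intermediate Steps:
I(F, u) = -F/8 + u/8 (I(F, u) = -(F - u)/8 = -F/8 + u/8)
d(M, z) = 8 + 1/M
((19249 + 41076)*(45220 + d(T(I(-4, 0), 0), -5*3)))/(-48170) = ((19249 + 41076)*(45220 + (8 + 1/((-4 + (-⅛*(-4) + (⅛)*0))²))))/(-48170) = (60325*(45220 + (8 + 1/((-4 + (½ + 0))²))))*(-1/48170) = (60325*(45220 + (8 + 1/((-4 + ½)²))))*(-1/48170) = (60325*(45220 + (8 + 1/((-7/2)²))))*(-1/48170) = (60325*(45220 + (8 + 1/(49/4))))*(-1/48170) = (60325*(45220 + (8 + 4/49)))*(-1/48170) = (60325*(45220 + 396/49))*(-1/48170) = (60325*(2216176/49))*(-1/48170) = (133690817200/49)*(-1/48170) = -13369081720/236033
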